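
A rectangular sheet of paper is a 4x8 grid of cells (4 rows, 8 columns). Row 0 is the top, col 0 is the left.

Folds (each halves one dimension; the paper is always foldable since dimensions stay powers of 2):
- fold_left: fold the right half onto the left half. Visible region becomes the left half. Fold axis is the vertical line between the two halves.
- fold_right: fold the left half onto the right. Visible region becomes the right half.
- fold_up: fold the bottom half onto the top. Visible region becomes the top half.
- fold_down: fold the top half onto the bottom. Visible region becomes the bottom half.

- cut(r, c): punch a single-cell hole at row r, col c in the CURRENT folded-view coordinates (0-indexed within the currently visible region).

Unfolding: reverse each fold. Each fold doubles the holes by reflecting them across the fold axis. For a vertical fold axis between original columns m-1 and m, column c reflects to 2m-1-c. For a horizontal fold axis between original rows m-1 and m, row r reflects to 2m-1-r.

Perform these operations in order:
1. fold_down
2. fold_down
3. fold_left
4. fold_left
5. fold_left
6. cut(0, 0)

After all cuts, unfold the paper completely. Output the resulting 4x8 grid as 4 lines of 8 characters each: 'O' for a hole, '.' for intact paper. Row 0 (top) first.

Op 1 fold_down: fold axis h@2; visible region now rows[2,4) x cols[0,8) = 2x8
Op 2 fold_down: fold axis h@3; visible region now rows[3,4) x cols[0,8) = 1x8
Op 3 fold_left: fold axis v@4; visible region now rows[3,4) x cols[0,4) = 1x4
Op 4 fold_left: fold axis v@2; visible region now rows[3,4) x cols[0,2) = 1x2
Op 5 fold_left: fold axis v@1; visible region now rows[3,4) x cols[0,1) = 1x1
Op 6 cut(0, 0): punch at orig (3,0); cuts so far [(3, 0)]; region rows[3,4) x cols[0,1) = 1x1
Unfold 1 (reflect across v@1): 2 holes -> [(3, 0), (3, 1)]
Unfold 2 (reflect across v@2): 4 holes -> [(3, 0), (3, 1), (3, 2), (3, 3)]
Unfold 3 (reflect across v@4): 8 holes -> [(3, 0), (3, 1), (3, 2), (3, 3), (3, 4), (3, 5), (3, 6), (3, 7)]
Unfold 4 (reflect across h@3): 16 holes -> [(2, 0), (2, 1), (2, 2), (2, 3), (2, 4), (2, 5), (2, 6), (2, 7), (3, 0), (3, 1), (3, 2), (3, 3), (3, 4), (3, 5), (3, 6), (3, 7)]
Unfold 5 (reflect across h@2): 32 holes -> [(0, 0), (0, 1), (0, 2), (0, 3), (0, 4), (0, 5), (0, 6), (0, 7), (1, 0), (1, 1), (1, 2), (1, 3), (1, 4), (1, 5), (1, 6), (1, 7), (2, 0), (2, 1), (2, 2), (2, 3), (2, 4), (2, 5), (2, 6), (2, 7), (3, 0), (3, 1), (3, 2), (3, 3), (3, 4), (3, 5), (3, 6), (3, 7)]

Answer: OOOOOOOO
OOOOOOOO
OOOOOOOO
OOOOOOOO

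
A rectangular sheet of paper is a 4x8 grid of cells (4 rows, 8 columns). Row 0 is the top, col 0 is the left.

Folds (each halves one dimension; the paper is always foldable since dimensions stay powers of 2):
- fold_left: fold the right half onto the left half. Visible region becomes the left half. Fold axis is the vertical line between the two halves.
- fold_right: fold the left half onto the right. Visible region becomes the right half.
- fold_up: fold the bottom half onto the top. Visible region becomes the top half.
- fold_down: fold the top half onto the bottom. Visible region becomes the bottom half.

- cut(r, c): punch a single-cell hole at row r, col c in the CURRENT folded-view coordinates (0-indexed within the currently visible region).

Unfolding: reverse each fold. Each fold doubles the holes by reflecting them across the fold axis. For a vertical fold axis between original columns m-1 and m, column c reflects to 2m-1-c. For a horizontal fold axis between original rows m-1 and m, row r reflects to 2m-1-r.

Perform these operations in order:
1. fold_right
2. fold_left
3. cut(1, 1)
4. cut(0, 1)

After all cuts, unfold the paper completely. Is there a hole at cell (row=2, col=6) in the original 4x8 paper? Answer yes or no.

Answer: no

Derivation:
Op 1 fold_right: fold axis v@4; visible region now rows[0,4) x cols[4,8) = 4x4
Op 2 fold_left: fold axis v@6; visible region now rows[0,4) x cols[4,6) = 4x2
Op 3 cut(1, 1): punch at orig (1,5); cuts so far [(1, 5)]; region rows[0,4) x cols[4,6) = 4x2
Op 4 cut(0, 1): punch at orig (0,5); cuts so far [(0, 5), (1, 5)]; region rows[0,4) x cols[4,6) = 4x2
Unfold 1 (reflect across v@6): 4 holes -> [(0, 5), (0, 6), (1, 5), (1, 6)]
Unfold 2 (reflect across v@4): 8 holes -> [(0, 1), (0, 2), (0, 5), (0, 6), (1, 1), (1, 2), (1, 5), (1, 6)]
Holes: [(0, 1), (0, 2), (0, 5), (0, 6), (1, 1), (1, 2), (1, 5), (1, 6)]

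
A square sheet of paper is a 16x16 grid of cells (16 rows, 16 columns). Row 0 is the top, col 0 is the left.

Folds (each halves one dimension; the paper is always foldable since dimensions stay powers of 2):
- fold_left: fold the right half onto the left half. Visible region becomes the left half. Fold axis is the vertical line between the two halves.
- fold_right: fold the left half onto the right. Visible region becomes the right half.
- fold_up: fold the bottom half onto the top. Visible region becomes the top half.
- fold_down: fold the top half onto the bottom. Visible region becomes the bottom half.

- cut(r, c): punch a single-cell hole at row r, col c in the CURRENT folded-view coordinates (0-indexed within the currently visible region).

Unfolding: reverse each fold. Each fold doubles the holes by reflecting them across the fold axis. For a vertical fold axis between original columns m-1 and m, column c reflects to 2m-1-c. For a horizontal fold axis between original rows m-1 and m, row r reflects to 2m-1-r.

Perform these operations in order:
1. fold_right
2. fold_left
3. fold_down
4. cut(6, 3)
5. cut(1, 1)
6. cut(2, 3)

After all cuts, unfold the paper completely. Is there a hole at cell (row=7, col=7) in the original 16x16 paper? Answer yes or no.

Answer: no

Derivation:
Op 1 fold_right: fold axis v@8; visible region now rows[0,16) x cols[8,16) = 16x8
Op 2 fold_left: fold axis v@12; visible region now rows[0,16) x cols[8,12) = 16x4
Op 3 fold_down: fold axis h@8; visible region now rows[8,16) x cols[8,12) = 8x4
Op 4 cut(6, 3): punch at orig (14,11); cuts so far [(14, 11)]; region rows[8,16) x cols[8,12) = 8x4
Op 5 cut(1, 1): punch at orig (9,9); cuts so far [(9, 9), (14, 11)]; region rows[8,16) x cols[8,12) = 8x4
Op 6 cut(2, 3): punch at orig (10,11); cuts so far [(9, 9), (10, 11), (14, 11)]; region rows[8,16) x cols[8,12) = 8x4
Unfold 1 (reflect across h@8): 6 holes -> [(1, 11), (5, 11), (6, 9), (9, 9), (10, 11), (14, 11)]
Unfold 2 (reflect across v@12): 12 holes -> [(1, 11), (1, 12), (5, 11), (5, 12), (6, 9), (6, 14), (9, 9), (9, 14), (10, 11), (10, 12), (14, 11), (14, 12)]
Unfold 3 (reflect across v@8): 24 holes -> [(1, 3), (1, 4), (1, 11), (1, 12), (5, 3), (5, 4), (5, 11), (5, 12), (6, 1), (6, 6), (6, 9), (6, 14), (9, 1), (9, 6), (9, 9), (9, 14), (10, 3), (10, 4), (10, 11), (10, 12), (14, 3), (14, 4), (14, 11), (14, 12)]
Holes: [(1, 3), (1, 4), (1, 11), (1, 12), (5, 3), (5, 4), (5, 11), (5, 12), (6, 1), (6, 6), (6, 9), (6, 14), (9, 1), (9, 6), (9, 9), (9, 14), (10, 3), (10, 4), (10, 11), (10, 12), (14, 3), (14, 4), (14, 11), (14, 12)]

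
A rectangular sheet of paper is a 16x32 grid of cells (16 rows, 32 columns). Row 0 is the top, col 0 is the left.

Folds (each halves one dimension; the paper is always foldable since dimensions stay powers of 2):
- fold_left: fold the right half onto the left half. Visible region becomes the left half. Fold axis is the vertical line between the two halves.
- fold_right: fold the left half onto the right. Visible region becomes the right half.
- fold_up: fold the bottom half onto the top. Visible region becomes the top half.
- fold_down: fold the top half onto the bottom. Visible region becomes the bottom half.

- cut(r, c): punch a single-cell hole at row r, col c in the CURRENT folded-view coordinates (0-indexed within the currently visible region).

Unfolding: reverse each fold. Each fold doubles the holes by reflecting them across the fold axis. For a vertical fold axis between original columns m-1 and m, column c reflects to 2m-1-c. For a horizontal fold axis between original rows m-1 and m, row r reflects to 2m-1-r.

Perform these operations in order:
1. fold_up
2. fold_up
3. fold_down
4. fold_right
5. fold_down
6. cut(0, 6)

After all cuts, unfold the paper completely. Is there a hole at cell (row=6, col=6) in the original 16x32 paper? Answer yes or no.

Answer: no

Derivation:
Op 1 fold_up: fold axis h@8; visible region now rows[0,8) x cols[0,32) = 8x32
Op 2 fold_up: fold axis h@4; visible region now rows[0,4) x cols[0,32) = 4x32
Op 3 fold_down: fold axis h@2; visible region now rows[2,4) x cols[0,32) = 2x32
Op 4 fold_right: fold axis v@16; visible region now rows[2,4) x cols[16,32) = 2x16
Op 5 fold_down: fold axis h@3; visible region now rows[3,4) x cols[16,32) = 1x16
Op 6 cut(0, 6): punch at orig (3,22); cuts so far [(3, 22)]; region rows[3,4) x cols[16,32) = 1x16
Unfold 1 (reflect across h@3): 2 holes -> [(2, 22), (3, 22)]
Unfold 2 (reflect across v@16): 4 holes -> [(2, 9), (2, 22), (3, 9), (3, 22)]
Unfold 3 (reflect across h@2): 8 holes -> [(0, 9), (0, 22), (1, 9), (1, 22), (2, 9), (2, 22), (3, 9), (3, 22)]
Unfold 4 (reflect across h@4): 16 holes -> [(0, 9), (0, 22), (1, 9), (1, 22), (2, 9), (2, 22), (3, 9), (3, 22), (4, 9), (4, 22), (5, 9), (5, 22), (6, 9), (6, 22), (7, 9), (7, 22)]
Unfold 5 (reflect across h@8): 32 holes -> [(0, 9), (0, 22), (1, 9), (1, 22), (2, 9), (2, 22), (3, 9), (3, 22), (4, 9), (4, 22), (5, 9), (5, 22), (6, 9), (6, 22), (7, 9), (7, 22), (8, 9), (8, 22), (9, 9), (9, 22), (10, 9), (10, 22), (11, 9), (11, 22), (12, 9), (12, 22), (13, 9), (13, 22), (14, 9), (14, 22), (15, 9), (15, 22)]
Holes: [(0, 9), (0, 22), (1, 9), (1, 22), (2, 9), (2, 22), (3, 9), (3, 22), (4, 9), (4, 22), (5, 9), (5, 22), (6, 9), (6, 22), (7, 9), (7, 22), (8, 9), (8, 22), (9, 9), (9, 22), (10, 9), (10, 22), (11, 9), (11, 22), (12, 9), (12, 22), (13, 9), (13, 22), (14, 9), (14, 22), (15, 9), (15, 22)]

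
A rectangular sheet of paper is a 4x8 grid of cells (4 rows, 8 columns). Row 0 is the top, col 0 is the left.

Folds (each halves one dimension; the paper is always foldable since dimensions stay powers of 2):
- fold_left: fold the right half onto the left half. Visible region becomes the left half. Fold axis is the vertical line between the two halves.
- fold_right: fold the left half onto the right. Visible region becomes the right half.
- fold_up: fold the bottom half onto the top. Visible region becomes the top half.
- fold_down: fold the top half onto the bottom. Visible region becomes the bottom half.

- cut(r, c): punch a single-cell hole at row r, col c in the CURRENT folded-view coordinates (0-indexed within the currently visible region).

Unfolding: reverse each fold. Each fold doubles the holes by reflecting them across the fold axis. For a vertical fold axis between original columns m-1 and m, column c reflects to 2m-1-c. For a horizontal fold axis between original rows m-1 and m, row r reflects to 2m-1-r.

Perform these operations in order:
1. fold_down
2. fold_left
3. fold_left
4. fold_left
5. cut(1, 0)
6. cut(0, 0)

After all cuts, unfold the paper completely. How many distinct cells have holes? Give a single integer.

Answer: 32

Derivation:
Op 1 fold_down: fold axis h@2; visible region now rows[2,4) x cols[0,8) = 2x8
Op 2 fold_left: fold axis v@4; visible region now rows[2,4) x cols[0,4) = 2x4
Op 3 fold_left: fold axis v@2; visible region now rows[2,4) x cols[0,2) = 2x2
Op 4 fold_left: fold axis v@1; visible region now rows[2,4) x cols[0,1) = 2x1
Op 5 cut(1, 0): punch at orig (3,0); cuts so far [(3, 0)]; region rows[2,4) x cols[0,1) = 2x1
Op 6 cut(0, 0): punch at orig (2,0); cuts so far [(2, 0), (3, 0)]; region rows[2,4) x cols[0,1) = 2x1
Unfold 1 (reflect across v@1): 4 holes -> [(2, 0), (2, 1), (3, 0), (3, 1)]
Unfold 2 (reflect across v@2): 8 holes -> [(2, 0), (2, 1), (2, 2), (2, 3), (3, 0), (3, 1), (3, 2), (3, 3)]
Unfold 3 (reflect across v@4): 16 holes -> [(2, 0), (2, 1), (2, 2), (2, 3), (2, 4), (2, 5), (2, 6), (2, 7), (3, 0), (3, 1), (3, 2), (3, 3), (3, 4), (3, 5), (3, 6), (3, 7)]
Unfold 4 (reflect across h@2): 32 holes -> [(0, 0), (0, 1), (0, 2), (0, 3), (0, 4), (0, 5), (0, 6), (0, 7), (1, 0), (1, 1), (1, 2), (1, 3), (1, 4), (1, 5), (1, 6), (1, 7), (2, 0), (2, 1), (2, 2), (2, 3), (2, 4), (2, 5), (2, 6), (2, 7), (3, 0), (3, 1), (3, 2), (3, 3), (3, 4), (3, 5), (3, 6), (3, 7)]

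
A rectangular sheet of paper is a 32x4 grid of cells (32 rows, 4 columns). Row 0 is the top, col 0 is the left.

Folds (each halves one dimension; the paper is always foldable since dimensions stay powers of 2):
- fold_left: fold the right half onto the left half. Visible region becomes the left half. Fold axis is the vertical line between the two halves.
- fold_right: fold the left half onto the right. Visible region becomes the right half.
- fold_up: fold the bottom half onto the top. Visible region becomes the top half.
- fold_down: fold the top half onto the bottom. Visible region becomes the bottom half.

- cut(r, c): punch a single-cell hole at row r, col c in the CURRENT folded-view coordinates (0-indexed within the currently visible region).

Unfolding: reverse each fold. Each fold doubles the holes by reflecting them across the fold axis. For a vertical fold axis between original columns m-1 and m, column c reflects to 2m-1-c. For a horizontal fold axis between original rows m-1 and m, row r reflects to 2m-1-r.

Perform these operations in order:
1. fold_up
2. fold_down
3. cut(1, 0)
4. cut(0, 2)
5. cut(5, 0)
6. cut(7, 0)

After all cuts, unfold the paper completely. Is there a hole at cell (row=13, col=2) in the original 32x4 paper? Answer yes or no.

Answer: no

Derivation:
Op 1 fold_up: fold axis h@16; visible region now rows[0,16) x cols[0,4) = 16x4
Op 2 fold_down: fold axis h@8; visible region now rows[8,16) x cols[0,4) = 8x4
Op 3 cut(1, 0): punch at orig (9,0); cuts so far [(9, 0)]; region rows[8,16) x cols[0,4) = 8x4
Op 4 cut(0, 2): punch at orig (8,2); cuts so far [(8, 2), (9, 0)]; region rows[8,16) x cols[0,4) = 8x4
Op 5 cut(5, 0): punch at orig (13,0); cuts so far [(8, 2), (9, 0), (13, 0)]; region rows[8,16) x cols[0,4) = 8x4
Op 6 cut(7, 0): punch at orig (15,0); cuts so far [(8, 2), (9, 0), (13, 0), (15, 0)]; region rows[8,16) x cols[0,4) = 8x4
Unfold 1 (reflect across h@8): 8 holes -> [(0, 0), (2, 0), (6, 0), (7, 2), (8, 2), (9, 0), (13, 0), (15, 0)]
Unfold 2 (reflect across h@16): 16 holes -> [(0, 0), (2, 0), (6, 0), (7, 2), (8, 2), (9, 0), (13, 0), (15, 0), (16, 0), (18, 0), (22, 0), (23, 2), (24, 2), (25, 0), (29, 0), (31, 0)]
Holes: [(0, 0), (2, 0), (6, 0), (7, 2), (8, 2), (9, 0), (13, 0), (15, 0), (16, 0), (18, 0), (22, 0), (23, 2), (24, 2), (25, 0), (29, 0), (31, 0)]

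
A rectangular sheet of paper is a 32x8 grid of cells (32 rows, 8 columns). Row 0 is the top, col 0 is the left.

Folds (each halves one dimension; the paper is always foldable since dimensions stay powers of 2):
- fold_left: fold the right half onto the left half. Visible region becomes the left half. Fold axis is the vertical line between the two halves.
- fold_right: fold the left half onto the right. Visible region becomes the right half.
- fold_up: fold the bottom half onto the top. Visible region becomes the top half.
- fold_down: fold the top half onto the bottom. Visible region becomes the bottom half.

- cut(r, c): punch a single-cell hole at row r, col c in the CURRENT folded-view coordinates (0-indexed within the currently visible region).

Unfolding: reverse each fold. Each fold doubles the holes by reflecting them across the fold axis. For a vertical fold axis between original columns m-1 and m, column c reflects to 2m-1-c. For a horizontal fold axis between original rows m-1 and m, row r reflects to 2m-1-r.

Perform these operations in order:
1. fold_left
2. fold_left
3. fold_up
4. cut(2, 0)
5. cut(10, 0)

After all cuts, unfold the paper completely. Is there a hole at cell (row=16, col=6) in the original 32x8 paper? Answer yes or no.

Op 1 fold_left: fold axis v@4; visible region now rows[0,32) x cols[0,4) = 32x4
Op 2 fold_left: fold axis v@2; visible region now rows[0,32) x cols[0,2) = 32x2
Op 3 fold_up: fold axis h@16; visible region now rows[0,16) x cols[0,2) = 16x2
Op 4 cut(2, 0): punch at orig (2,0); cuts so far [(2, 0)]; region rows[0,16) x cols[0,2) = 16x2
Op 5 cut(10, 0): punch at orig (10,0); cuts so far [(2, 0), (10, 0)]; region rows[0,16) x cols[0,2) = 16x2
Unfold 1 (reflect across h@16): 4 holes -> [(2, 0), (10, 0), (21, 0), (29, 0)]
Unfold 2 (reflect across v@2): 8 holes -> [(2, 0), (2, 3), (10, 0), (10, 3), (21, 0), (21, 3), (29, 0), (29, 3)]
Unfold 3 (reflect across v@4): 16 holes -> [(2, 0), (2, 3), (2, 4), (2, 7), (10, 0), (10, 3), (10, 4), (10, 7), (21, 0), (21, 3), (21, 4), (21, 7), (29, 0), (29, 3), (29, 4), (29, 7)]
Holes: [(2, 0), (2, 3), (2, 4), (2, 7), (10, 0), (10, 3), (10, 4), (10, 7), (21, 0), (21, 3), (21, 4), (21, 7), (29, 0), (29, 3), (29, 4), (29, 7)]

Answer: no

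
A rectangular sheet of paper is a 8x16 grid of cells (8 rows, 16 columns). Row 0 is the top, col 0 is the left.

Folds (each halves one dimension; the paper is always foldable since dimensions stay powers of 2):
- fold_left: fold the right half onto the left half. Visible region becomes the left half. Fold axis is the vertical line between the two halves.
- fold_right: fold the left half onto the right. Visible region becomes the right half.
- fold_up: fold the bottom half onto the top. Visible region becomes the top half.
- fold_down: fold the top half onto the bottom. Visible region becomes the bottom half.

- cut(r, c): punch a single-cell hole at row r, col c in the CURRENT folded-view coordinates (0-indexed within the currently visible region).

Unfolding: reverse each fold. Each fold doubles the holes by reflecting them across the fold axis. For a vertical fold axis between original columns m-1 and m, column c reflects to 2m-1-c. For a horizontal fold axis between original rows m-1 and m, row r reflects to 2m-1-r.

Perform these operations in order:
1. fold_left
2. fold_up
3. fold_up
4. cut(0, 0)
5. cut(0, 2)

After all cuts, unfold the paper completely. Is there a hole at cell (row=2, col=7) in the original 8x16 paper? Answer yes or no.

Op 1 fold_left: fold axis v@8; visible region now rows[0,8) x cols[0,8) = 8x8
Op 2 fold_up: fold axis h@4; visible region now rows[0,4) x cols[0,8) = 4x8
Op 3 fold_up: fold axis h@2; visible region now rows[0,2) x cols[0,8) = 2x8
Op 4 cut(0, 0): punch at orig (0,0); cuts so far [(0, 0)]; region rows[0,2) x cols[0,8) = 2x8
Op 5 cut(0, 2): punch at orig (0,2); cuts so far [(0, 0), (0, 2)]; region rows[0,2) x cols[0,8) = 2x8
Unfold 1 (reflect across h@2): 4 holes -> [(0, 0), (0, 2), (3, 0), (3, 2)]
Unfold 2 (reflect across h@4): 8 holes -> [(0, 0), (0, 2), (3, 0), (3, 2), (4, 0), (4, 2), (7, 0), (7, 2)]
Unfold 3 (reflect across v@8): 16 holes -> [(0, 0), (0, 2), (0, 13), (0, 15), (3, 0), (3, 2), (3, 13), (3, 15), (4, 0), (4, 2), (4, 13), (4, 15), (7, 0), (7, 2), (7, 13), (7, 15)]
Holes: [(0, 0), (0, 2), (0, 13), (0, 15), (3, 0), (3, 2), (3, 13), (3, 15), (4, 0), (4, 2), (4, 13), (4, 15), (7, 0), (7, 2), (7, 13), (7, 15)]

Answer: no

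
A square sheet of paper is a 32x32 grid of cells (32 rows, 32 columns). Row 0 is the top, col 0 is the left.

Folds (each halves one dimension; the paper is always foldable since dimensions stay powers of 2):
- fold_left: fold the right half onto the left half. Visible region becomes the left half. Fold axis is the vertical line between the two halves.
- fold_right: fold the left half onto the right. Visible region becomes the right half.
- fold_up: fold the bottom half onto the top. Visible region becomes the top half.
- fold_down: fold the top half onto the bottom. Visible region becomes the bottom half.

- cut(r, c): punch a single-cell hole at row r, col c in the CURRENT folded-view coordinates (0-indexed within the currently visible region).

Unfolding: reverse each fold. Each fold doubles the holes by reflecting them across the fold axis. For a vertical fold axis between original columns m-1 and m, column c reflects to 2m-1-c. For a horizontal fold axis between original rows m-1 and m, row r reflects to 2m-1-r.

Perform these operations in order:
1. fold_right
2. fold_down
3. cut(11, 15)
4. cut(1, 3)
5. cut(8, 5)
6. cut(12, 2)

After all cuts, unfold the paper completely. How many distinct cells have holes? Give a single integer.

Op 1 fold_right: fold axis v@16; visible region now rows[0,32) x cols[16,32) = 32x16
Op 2 fold_down: fold axis h@16; visible region now rows[16,32) x cols[16,32) = 16x16
Op 3 cut(11, 15): punch at orig (27,31); cuts so far [(27, 31)]; region rows[16,32) x cols[16,32) = 16x16
Op 4 cut(1, 3): punch at orig (17,19); cuts so far [(17, 19), (27, 31)]; region rows[16,32) x cols[16,32) = 16x16
Op 5 cut(8, 5): punch at orig (24,21); cuts so far [(17, 19), (24, 21), (27, 31)]; region rows[16,32) x cols[16,32) = 16x16
Op 6 cut(12, 2): punch at orig (28,18); cuts so far [(17, 19), (24, 21), (27, 31), (28, 18)]; region rows[16,32) x cols[16,32) = 16x16
Unfold 1 (reflect across h@16): 8 holes -> [(3, 18), (4, 31), (7, 21), (14, 19), (17, 19), (24, 21), (27, 31), (28, 18)]
Unfold 2 (reflect across v@16): 16 holes -> [(3, 13), (3, 18), (4, 0), (4, 31), (7, 10), (7, 21), (14, 12), (14, 19), (17, 12), (17, 19), (24, 10), (24, 21), (27, 0), (27, 31), (28, 13), (28, 18)]

Answer: 16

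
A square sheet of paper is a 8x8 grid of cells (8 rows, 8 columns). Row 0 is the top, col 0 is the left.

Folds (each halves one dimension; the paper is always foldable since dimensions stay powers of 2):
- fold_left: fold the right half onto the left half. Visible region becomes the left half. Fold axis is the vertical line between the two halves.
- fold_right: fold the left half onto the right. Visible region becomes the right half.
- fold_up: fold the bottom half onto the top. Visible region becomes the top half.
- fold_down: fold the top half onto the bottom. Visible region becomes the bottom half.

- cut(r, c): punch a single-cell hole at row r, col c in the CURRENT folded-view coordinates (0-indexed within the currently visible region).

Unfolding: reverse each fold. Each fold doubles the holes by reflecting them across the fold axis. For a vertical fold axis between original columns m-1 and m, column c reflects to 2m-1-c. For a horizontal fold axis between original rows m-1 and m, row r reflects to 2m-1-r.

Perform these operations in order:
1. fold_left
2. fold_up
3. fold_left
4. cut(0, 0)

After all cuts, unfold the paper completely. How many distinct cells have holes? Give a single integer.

Answer: 8

Derivation:
Op 1 fold_left: fold axis v@4; visible region now rows[0,8) x cols[0,4) = 8x4
Op 2 fold_up: fold axis h@4; visible region now rows[0,4) x cols[0,4) = 4x4
Op 3 fold_left: fold axis v@2; visible region now rows[0,4) x cols[0,2) = 4x2
Op 4 cut(0, 0): punch at orig (0,0); cuts so far [(0, 0)]; region rows[0,4) x cols[0,2) = 4x2
Unfold 1 (reflect across v@2): 2 holes -> [(0, 0), (0, 3)]
Unfold 2 (reflect across h@4): 4 holes -> [(0, 0), (0, 3), (7, 0), (7, 3)]
Unfold 3 (reflect across v@4): 8 holes -> [(0, 0), (0, 3), (0, 4), (0, 7), (7, 0), (7, 3), (7, 4), (7, 7)]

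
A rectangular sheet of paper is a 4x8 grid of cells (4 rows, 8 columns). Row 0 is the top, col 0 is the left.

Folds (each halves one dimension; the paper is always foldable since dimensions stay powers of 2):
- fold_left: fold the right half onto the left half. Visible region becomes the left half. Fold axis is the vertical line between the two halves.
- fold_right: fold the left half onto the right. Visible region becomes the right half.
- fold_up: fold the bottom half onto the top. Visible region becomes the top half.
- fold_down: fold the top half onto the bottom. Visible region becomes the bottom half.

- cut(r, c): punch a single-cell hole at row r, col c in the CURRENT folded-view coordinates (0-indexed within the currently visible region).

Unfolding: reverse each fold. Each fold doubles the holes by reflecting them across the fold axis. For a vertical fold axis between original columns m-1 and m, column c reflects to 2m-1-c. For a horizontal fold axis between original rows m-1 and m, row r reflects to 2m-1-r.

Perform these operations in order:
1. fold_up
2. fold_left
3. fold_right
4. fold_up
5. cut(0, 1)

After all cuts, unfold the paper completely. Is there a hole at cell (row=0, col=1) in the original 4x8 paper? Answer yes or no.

Op 1 fold_up: fold axis h@2; visible region now rows[0,2) x cols[0,8) = 2x8
Op 2 fold_left: fold axis v@4; visible region now rows[0,2) x cols[0,4) = 2x4
Op 3 fold_right: fold axis v@2; visible region now rows[0,2) x cols[2,4) = 2x2
Op 4 fold_up: fold axis h@1; visible region now rows[0,1) x cols[2,4) = 1x2
Op 5 cut(0, 1): punch at orig (0,3); cuts so far [(0, 3)]; region rows[0,1) x cols[2,4) = 1x2
Unfold 1 (reflect across h@1): 2 holes -> [(0, 3), (1, 3)]
Unfold 2 (reflect across v@2): 4 holes -> [(0, 0), (0, 3), (1, 0), (1, 3)]
Unfold 3 (reflect across v@4): 8 holes -> [(0, 0), (0, 3), (0, 4), (0, 7), (1, 0), (1, 3), (1, 4), (1, 7)]
Unfold 4 (reflect across h@2): 16 holes -> [(0, 0), (0, 3), (0, 4), (0, 7), (1, 0), (1, 3), (1, 4), (1, 7), (2, 0), (2, 3), (2, 4), (2, 7), (3, 0), (3, 3), (3, 4), (3, 7)]
Holes: [(0, 0), (0, 3), (0, 4), (0, 7), (1, 0), (1, 3), (1, 4), (1, 7), (2, 0), (2, 3), (2, 4), (2, 7), (3, 0), (3, 3), (3, 4), (3, 7)]

Answer: no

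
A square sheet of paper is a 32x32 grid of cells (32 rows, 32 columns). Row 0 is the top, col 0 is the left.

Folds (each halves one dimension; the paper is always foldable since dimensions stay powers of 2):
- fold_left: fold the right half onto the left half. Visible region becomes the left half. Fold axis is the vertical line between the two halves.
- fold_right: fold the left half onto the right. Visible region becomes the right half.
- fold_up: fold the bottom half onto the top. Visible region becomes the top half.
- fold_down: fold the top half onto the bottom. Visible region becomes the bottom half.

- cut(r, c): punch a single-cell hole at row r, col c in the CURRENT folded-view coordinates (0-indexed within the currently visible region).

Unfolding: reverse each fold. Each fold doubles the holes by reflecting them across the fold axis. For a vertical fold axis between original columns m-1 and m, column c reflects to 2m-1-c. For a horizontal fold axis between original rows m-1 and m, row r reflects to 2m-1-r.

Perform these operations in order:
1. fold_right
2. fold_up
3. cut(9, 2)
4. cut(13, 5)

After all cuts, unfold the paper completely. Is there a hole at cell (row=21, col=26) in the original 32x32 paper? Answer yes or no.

Answer: no

Derivation:
Op 1 fold_right: fold axis v@16; visible region now rows[0,32) x cols[16,32) = 32x16
Op 2 fold_up: fold axis h@16; visible region now rows[0,16) x cols[16,32) = 16x16
Op 3 cut(9, 2): punch at orig (9,18); cuts so far [(9, 18)]; region rows[0,16) x cols[16,32) = 16x16
Op 4 cut(13, 5): punch at orig (13,21); cuts so far [(9, 18), (13, 21)]; region rows[0,16) x cols[16,32) = 16x16
Unfold 1 (reflect across h@16): 4 holes -> [(9, 18), (13, 21), (18, 21), (22, 18)]
Unfold 2 (reflect across v@16): 8 holes -> [(9, 13), (9, 18), (13, 10), (13, 21), (18, 10), (18, 21), (22, 13), (22, 18)]
Holes: [(9, 13), (9, 18), (13, 10), (13, 21), (18, 10), (18, 21), (22, 13), (22, 18)]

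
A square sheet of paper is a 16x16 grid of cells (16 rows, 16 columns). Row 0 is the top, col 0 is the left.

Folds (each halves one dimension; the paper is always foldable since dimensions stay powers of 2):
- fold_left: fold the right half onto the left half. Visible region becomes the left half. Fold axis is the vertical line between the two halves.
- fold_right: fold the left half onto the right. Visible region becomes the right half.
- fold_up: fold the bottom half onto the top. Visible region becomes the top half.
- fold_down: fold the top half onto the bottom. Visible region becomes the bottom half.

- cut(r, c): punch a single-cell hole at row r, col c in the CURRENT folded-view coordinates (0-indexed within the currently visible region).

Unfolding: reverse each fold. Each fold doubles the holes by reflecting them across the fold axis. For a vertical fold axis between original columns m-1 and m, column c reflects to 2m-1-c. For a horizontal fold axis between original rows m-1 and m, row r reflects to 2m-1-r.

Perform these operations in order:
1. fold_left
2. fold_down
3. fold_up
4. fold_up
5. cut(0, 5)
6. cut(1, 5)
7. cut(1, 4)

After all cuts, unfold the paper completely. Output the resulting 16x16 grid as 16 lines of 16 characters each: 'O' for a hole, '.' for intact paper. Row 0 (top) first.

Answer: .....O....O.....
....OO....OO....
....OO....OO....
.....O....O.....
.....O....O.....
....OO....OO....
....OO....OO....
.....O....O.....
.....O....O.....
....OO....OO....
....OO....OO....
.....O....O.....
.....O....O.....
....OO....OO....
....OO....OO....
.....O....O.....

Derivation:
Op 1 fold_left: fold axis v@8; visible region now rows[0,16) x cols[0,8) = 16x8
Op 2 fold_down: fold axis h@8; visible region now rows[8,16) x cols[0,8) = 8x8
Op 3 fold_up: fold axis h@12; visible region now rows[8,12) x cols[0,8) = 4x8
Op 4 fold_up: fold axis h@10; visible region now rows[8,10) x cols[0,8) = 2x8
Op 5 cut(0, 5): punch at orig (8,5); cuts so far [(8, 5)]; region rows[8,10) x cols[0,8) = 2x8
Op 6 cut(1, 5): punch at orig (9,5); cuts so far [(8, 5), (9, 5)]; region rows[8,10) x cols[0,8) = 2x8
Op 7 cut(1, 4): punch at orig (9,4); cuts so far [(8, 5), (9, 4), (9, 5)]; region rows[8,10) x cols[0,8) = 2x8
Unfold 1 (reflect across h@10): 6 holes -> [(8, 5), (9, 4), (9, 5), (10, 4), (10, 5), (11, 5)]
Unfold 2 (reflect across h@12): 12 holes -> [(8, 5), (9, 4), (9, 5), (10, 4), (10, 5), (11, 5), (12, 5), (13, 4), (13, 5), (14, 4), (14, 5), (15, 5)]
Unfold 3 (reflect across h@8): 24 holes -> [(0, 5), (1, 4), (1, 5), (2, 4), (2, 5), (3, 5), (4, 5), (5, 4), (5, 5), (6, 4), (6, 5), (7, 5), (8, 5), (9, 4), (9, 5), (10, 4), (10, 5), (11, 5), (12, 5), (13, 4), (13, 5), (14, 4), (14, 5), (15, 5)]
Unfold 4 (reflect across v@8): 48 holes -> [(0, 5), (0, 10), (1, 4), (1, 5), (1, 10), (1, 11), (2, 4), (2, 5), (2, 10), (2, 11), (3, 5), (3, 10), (4, 5), (4, 10), (5, 4), (5, 5), (5, 10), (5, 11), (6, 4), (6, 5), (6, 10), (6, 11), (7, 5), (7, 10), (8, 5), (8, 10), (9, 4), (9, 5), (9, 10), (9, 11), (10, 4), (10, 5), (10, 10), (10, 11), (11, 5), (11, 10), (12, 5), (12, 10), (13, 4), (13, 5), (13, 10), (13, 11), (14, 4), (14, 5), (14, 10), (14, 11), (15, 5), (15, 10)]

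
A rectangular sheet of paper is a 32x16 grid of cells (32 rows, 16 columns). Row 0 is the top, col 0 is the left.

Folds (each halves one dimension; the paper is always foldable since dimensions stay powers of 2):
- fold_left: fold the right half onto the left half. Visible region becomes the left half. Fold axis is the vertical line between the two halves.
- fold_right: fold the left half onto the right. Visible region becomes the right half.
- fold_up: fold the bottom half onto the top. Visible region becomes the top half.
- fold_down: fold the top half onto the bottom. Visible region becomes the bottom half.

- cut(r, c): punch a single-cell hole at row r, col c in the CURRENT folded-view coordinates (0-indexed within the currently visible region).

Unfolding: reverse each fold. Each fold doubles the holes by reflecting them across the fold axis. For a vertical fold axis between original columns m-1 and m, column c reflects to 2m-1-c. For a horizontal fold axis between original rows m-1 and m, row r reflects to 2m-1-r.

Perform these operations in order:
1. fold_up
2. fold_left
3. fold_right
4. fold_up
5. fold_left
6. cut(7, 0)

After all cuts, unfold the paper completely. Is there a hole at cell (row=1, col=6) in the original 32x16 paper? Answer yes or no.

Answer: no

Derivation:
Op 1 fold_up: fold axis h@16; visible region now rows[0,16) x cols[0,16) = 16x16
Op 2 fold_left: fold axis v@8; visible region now rows[0,16) x cols[0,8) = 16x8
Op 3 fold_right: fold axis v@4; visible region now rows[0,16) x cols[4,8) = 16x4
Op 4 fold_up: fold axis h@8; visible region now rows[0,8) x cols[4,8) = 8x4
Op 5 fold_left: fold axis v@6; visible region now rows[0,8) x cols[4,6) = 8x2
Op 6 cut(7, 0): punch at orig (7,4); cuts so far [(7, 4)]; region rows[0,8) x cols[4,6) = 8x2
Unfold 1 (reflect across v@6): 2 holes -> [(7, 4), (7, 7)]
Unfold 2 (reflect across h@8): 4 holes -> [(7, 4), (7, 7), (8, 4), (8, 7)]
Unfold 3 (reflect across v@4): 8 holes -> [(7, 0), (7, 3), (7, 4), (7, 7), (8, 0), (8, 3), (8, 4), (8, 7)]
Unfold 4 (reflect across v@8): 16 holes -> [(7, 0), (7, 3), (7, 4), (7, 7), (7, 8), (7, 11), (7, 12), (7, 15), (8, 0), (8, 3), (8, 4), (8, 7), (8, 8), (8, 11), (8, 12), (8, 15)]
Unfold 5 (reflect across h@16): 32 holes -> [(7, 0), (7, 3), (7, 4), (7, 7), (7, 8), (7, 11), (7, 12), (7, 15), (8, 0), (8, 3), (8, 4), (8, 7), (8, 8), (8, 11), (8, 12), (8, 15), (23, 0), (23, 3), (23, 4), (23, 7), (23, 8), (23, 11), (23, 12), (23, 15), (24, 0), (24, 3), (24, 4), (24, 7), (24, 8), (24, 11), (24, 12), (24, 15)]
Holes: [(7, 0), (7, 3), (7, 4), (7, 7), (7, 8), (7, 11), (7, 12), (7, 15), (8, 0), (8, 3), (8, 4), (8, 7), (8, 8), (8, 11), (8, 12), (8, 15), (23, 0), (23, 3), (23, 4), (23, 7), (23, 8), (23, 11), (23, 12), (23, 15), (24, 0), (24, 3), (24, 4), (24, 7), (24, 8), (24, 11), (24, 12), (24, 15)]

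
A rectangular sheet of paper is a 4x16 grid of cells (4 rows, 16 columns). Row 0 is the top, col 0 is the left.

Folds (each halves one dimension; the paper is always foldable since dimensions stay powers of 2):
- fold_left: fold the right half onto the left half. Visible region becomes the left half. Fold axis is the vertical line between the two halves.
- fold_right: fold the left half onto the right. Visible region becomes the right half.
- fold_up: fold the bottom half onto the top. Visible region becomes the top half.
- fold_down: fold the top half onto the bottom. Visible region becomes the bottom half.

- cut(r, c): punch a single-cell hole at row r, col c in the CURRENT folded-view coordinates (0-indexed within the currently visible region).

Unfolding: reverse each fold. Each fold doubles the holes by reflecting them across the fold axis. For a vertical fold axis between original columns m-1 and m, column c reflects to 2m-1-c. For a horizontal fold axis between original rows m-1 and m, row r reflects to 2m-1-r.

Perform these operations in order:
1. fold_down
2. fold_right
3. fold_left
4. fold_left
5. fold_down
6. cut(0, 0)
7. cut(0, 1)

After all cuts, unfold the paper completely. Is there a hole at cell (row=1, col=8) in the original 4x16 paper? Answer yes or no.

Op 1 fold_down: fold axis h@2; visible region now rows[2,4) x cols[0,16) = 2x16
Op 2 fold_right: fold axis v@8; visible region now rows[2,4) x cols[8,16) = 2x8
Op 3 fold_left: fold axis v@12; visible region now rows[2,4) x cols[8,12) = 2x4
Op 4 fold_left: fold axis v@10; visible region now rows[2,4) x cols[8,10) = 2x2
Op 5 fold_down: fold axis h@3; visible region now rows[3,4) x cols[8,10) = 1x2
Op 6 cut(0, 0): punch at orig (3,8); cuts so far [(3, 8)]; region rows[3,4) x cols[8,10) = 1x2
Op 7 cut(0, 1): punch at orig (3,9); cuts so far [(3, 8), (3, 9)]; region rows[3,4) x cols[8,10) = 1x2
Unfold 1 (reflect across h@3): 4 holes -> [(2, 8), (2, 9), (3, 8), (3, 9)]
Unfold 2 (reflect across v@10): 8 holes -> [(2, 8), (2, 9), (2, 10), (2, 11), (3, 8), (3, 9), (3, 10), (3, 11)]
Unfold 3 (reflect across v@12): 16 holes -> [(2, 8), (2, 9), (2, 10), (2, 11), (2, 12), (2, 13), (2, 14), (2, 15), (3, 8), (3, 9), (3, 10), (3, 11), (3, 12), (3, 13), (3, 14), (3, 15)]
Unfold 4 (reflect across v@8): 32 holes -> [(2, 0), (2, 1), (2, 2), (2, 3), (2, 4), (2, 5), (2, 6), (2, 7), (2, 8), (2, 9), (2, 10), (2, 11), (2, 12), (2, 13), (2, 14), (2, 15), (3, 0), (3, 1), (3, 2), (3, 3), (3, 4), (3, 5), (3, 6), (3, 7), (3, 8), (3, 9), (3, 10), (3, 11), (3, 12), (3, 13), (3, 14), (3, 15)]
Unfold 5 (reflect across h@2): 64 holes -> [(0, 0), (0, 1), (0, 2), (0, 3), (0, 4), (0, 5), (0, 6), (0, 7), (0, 8), (0, 9), (0, 10), (0, 11), (0, 12), (0, 13), (0, 14), (0, 15), (1, 0), (1, 1), (1, 2), (1, 3), (1, 4), (1, 5), (1, 6), (1, 7), (1, 8), (1, 9), (1, 10), (1, 11), (1, 12), (1, 13), (1, 14), (1, 15), (2, 0), (2, 1), (2, 2), (2, 3), (2, 4), (2, 5), (2, 6), (2, 7), (2, 8), (2, 9), (2, 10), (2, 11), (2, 12), (2, 13), (2, 14), (2, 15), (3, 0), (3, 1), (3, 2), (3, 3), (3, 4), (3, 5), (3, 6), (3, 7), (3, 8), (3, 9), (3, 10), (3, 11), (3, 12), (3, 13), (3, 14), (3, 15)]
Holes: [(0, 0), (0, 1), (0, 2), (0, 3), (0, 4), (0, 5), (0, 6), (0, 7), (0, 8), (0, 9), (0, 10), (0, 11), (0, 12), (0, 13), (0, 14), (0, 15), (1, 0), (1, 1), (1, 2), (1, 3), (1, 4), (1, 5), (1, 6), (1, 7), (1, 8), (1, 9), (1, 10), (1, 11), (1, 12), (1, 13), (1, 14), (1, 15), (2, 0), (2, 1), (2, 2), (2, 3), (2, 4), (2, 5), (2, 6), (2, 7), (2, 8), (2, 9), (2, 10), (2, 11), (2, 12), (2, 13), (2, 14), (2, 15), (3, 0), (3, 1), (3, 2), (3, 3), (3, 4), (3, 5), (3, 6), (3, 7), (3, 8), (3, 9), (3, 10), (3, 11), (3, 12), (3, 13), (3, 14), (3, 15)]

Answer: yes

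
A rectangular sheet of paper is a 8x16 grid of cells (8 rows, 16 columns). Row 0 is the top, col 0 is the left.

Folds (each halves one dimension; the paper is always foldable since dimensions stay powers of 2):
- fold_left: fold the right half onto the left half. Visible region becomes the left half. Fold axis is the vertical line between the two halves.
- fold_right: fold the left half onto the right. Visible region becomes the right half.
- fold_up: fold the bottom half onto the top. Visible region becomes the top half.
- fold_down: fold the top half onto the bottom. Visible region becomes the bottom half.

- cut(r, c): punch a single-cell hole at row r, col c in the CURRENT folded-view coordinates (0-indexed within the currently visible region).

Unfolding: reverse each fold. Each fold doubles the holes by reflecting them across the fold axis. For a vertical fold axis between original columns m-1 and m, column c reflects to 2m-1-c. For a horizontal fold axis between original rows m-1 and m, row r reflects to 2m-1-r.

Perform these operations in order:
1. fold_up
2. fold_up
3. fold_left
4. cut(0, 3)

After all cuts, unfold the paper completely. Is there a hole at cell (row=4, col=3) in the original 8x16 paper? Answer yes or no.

Op 1 fold_up: fold axis h@4; visible region now rows[0,4) x cols[0,16) = 4x16
Op 2 fold_up: fold axis h@2; visible region now rows[0,2) x cols[0,16) = 2x16
Op 3 fold_left: fold axis v@8; visible region now rows[0,2) x cols[0,8) = 2x8
Op 4 cut(0, 3): punch at orig (0,3); cuts so far [(0, 3)]; region rows[0,2) x cols[0,8) = 2x8
Unfold 1 (reflect across v@8): 2 holes -> [(0, 3), (0, 12)]
Unfold 2 (reflect across h@2): 4 holes -> [(0, 3), (0, 12), (3, 3), (3, 12)]
Unfold 3 (reflect across h@4): 8 holes -> [(0, 3), (0, 12), (3, 3), (3, 12), (4, 3), (4, 12), (7, 3), (7, 12)]
Holes: [(0, 3), (0, 12), (3, 3), (3, 12), (4, 3), (4, 12), (7, 3), (7, 12)]

Answer: yes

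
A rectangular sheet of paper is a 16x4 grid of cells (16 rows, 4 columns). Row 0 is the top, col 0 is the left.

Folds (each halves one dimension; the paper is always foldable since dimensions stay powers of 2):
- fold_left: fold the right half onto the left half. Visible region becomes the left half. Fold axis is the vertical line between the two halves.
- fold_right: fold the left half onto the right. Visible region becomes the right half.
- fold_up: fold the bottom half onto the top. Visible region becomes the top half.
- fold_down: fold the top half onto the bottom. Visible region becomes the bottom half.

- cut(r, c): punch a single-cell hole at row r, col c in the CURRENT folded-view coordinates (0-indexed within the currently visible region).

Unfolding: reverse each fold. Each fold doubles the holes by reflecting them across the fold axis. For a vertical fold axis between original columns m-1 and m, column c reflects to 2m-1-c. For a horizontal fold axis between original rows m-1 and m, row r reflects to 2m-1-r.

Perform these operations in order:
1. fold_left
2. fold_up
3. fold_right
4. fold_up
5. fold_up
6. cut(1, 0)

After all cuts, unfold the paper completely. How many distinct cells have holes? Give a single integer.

Answer: 32

Derivation:
Op 1 fold_left: fold axis v@2; visible region now rows[0,16) x cols[0,2) = 16x2
Op 2 fold_up: fold axis h@8; visible region now rows[0,8) x cols[0,2) = 8x2
Op 3 fold_right: fold axis v@1; visible region now rows[0,8) x cols[1,2) = 8x1
Op 4 fold_up: fold axis h@4; visible region now rows[0,4) x cols[1,2) = 4x1
Op 5 fold_up: fold axis h@2; visible region now rows[0,2) x cols[1,2) = 2x1
Op 6 cut(1, 0): punch at orig (1,1); cuts so far [(1, 1)]; region rows[0,2) x cols[1,2) = 2x1
Unfold 1 (reflect across h@2): 2 holes -> [(1, 1), (2, 1)]
Unfold 2 (reflect across h@4): 4 holes -> [(1, 1), (2, 1), (5, 1), (6, 1)]
Unfold 3 (reflect across v@1): 8 holes -> [(1, 0), (1, 1), (2, 0), (2, 1), (5, 0), (5, 1), (6, 0), (6, 1)]
Unfold 4 (reflect across h@8): 16 holes -> [(1, 0), (1, 1), (2, 0), (2, 1), (5, 0), (5, 1), (6, 0), (6, 1), (9, 0), (9, 1), (10, 0), (10, 1), (13, 0), (13, 1), (14, 0), (14, 1)]
Unfold 5 (reflect across v@2): 32 holes -> [(1, 0), (1, 1), (1, 2), (1, 3), (2, 0), (2, 1), (2, 2), (2, 3), (5, 0), (5, 1), (5, 2), (5, 3), (6, 0), (6, 1), (6, 2), (6, 3), (9, 0), (9, 1), (9, 2), (9, 3), (10, 0), (10, 1), (10, 2), (10, 3), (13, 0), (13, 1), (13, 2), (13, 3), (14, 0), (14, 1), (14, 2), (14, 3)]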